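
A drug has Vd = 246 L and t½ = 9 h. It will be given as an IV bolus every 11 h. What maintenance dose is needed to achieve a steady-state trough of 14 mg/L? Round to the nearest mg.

4591 mg

τ/t½ = 11/9 ≈ 1.2222, so f = (1/2)^(11/9) ≈ 0.428622.
Cmin,ss = (D/Vd)·f/(1−f), so D = Cmin,ss·Vd·(1−f)/f.
D = 14 × 246 × (1−f)/f ≈ 14 × 246 × 1.33306 ≈ 4591.06 mg.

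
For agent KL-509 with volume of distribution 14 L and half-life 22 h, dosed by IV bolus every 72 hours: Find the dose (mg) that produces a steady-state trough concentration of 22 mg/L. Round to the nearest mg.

τ/t½ = 72/22 ≈ 3.2727, so f = (1/2)^(72/22) ≈ 0.103469.
Cmin,ss = (D/Vd)·f/(1−f), so D = Cmin,ss·Vd·(1−f)/f.
D = 22 × 14 × (1−f)/f ≈ 22 × 14 × 8.66473 ≈ 2668.74 mg.

2669 mg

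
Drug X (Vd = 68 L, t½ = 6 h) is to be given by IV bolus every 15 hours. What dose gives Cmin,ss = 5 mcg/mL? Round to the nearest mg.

τ/t½ = 15/6 ≈ 2.5, so f = (1/2)^(15/6) ≈ 0.176777.
Cmin,ss = (D/Vd)·f/(1−f), so D = Cmin,ss·Vd·(1−f)/f.
D = 5 × 68 × (1−f)/f ≈ 5 × 68 × 4.65684 ≈ 1583.33 mg.

1583 mg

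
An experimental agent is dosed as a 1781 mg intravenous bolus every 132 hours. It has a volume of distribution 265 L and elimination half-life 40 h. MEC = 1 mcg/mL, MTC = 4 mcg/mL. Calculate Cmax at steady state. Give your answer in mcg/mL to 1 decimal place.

Over one 132-h interval, 132/40 ≈ 3.3 half-lives elapse, leaving f ≈ 0.1015 of each dose.
Accumulation ratio R = 1/(1 − f) ≈ 1/0.8985 ≈ 1.1130.
Each bolus raises the concentration by D/Vd = 1781/265 ≈ 6.721 mcg/mL.
Steady-state peak Cmax,ss = C₀·R ≈ 6.721 × 1.1130 ≈ 7.480 mcg/mL.
Peak 7.5 mcg/mL vs MTC 4 mcg/mL: exceeds toxic threshold.

7.5 mcg/mL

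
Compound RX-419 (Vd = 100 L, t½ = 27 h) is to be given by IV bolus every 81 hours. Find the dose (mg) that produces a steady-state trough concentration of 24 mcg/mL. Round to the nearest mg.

τ/t½ = 81/27 ≈ 3, so f = (1/2)^(81/27) ≈ 0.125000.
Cmin,ss = (D/Vd)·f/(1−f), so D = Cmin,ss·Vd·(1−f)/f.
D = 24 × 100 × (1−f)/f ≈ 24 × 100 × 7.00000 ≈ 16800.00 mg.

16800 mg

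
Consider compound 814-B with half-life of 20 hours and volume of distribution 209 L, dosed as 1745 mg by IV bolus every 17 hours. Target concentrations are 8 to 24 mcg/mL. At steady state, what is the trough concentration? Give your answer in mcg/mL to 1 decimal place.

10.4 mcg/mL

k = ln2/t½ = ln2/20 ≈ 0.034657 h⁻¹; fraction remaining f = e^(−kτ) = e^(−0.034657×17) ≈ 0.5548.
Each bolus raises the concentration by D/Vd = 1745/209 ≈ 8.349 mcg/mL.
Steady-state trough Cmin,ss = C₀·f/(1−f) ≈ 8.349 × 0.5548/0.4452 ≈ 10.404 mcg/mL.
Trough 10.4 mcg/mL vs MEC 8 mcg/mL: adequate.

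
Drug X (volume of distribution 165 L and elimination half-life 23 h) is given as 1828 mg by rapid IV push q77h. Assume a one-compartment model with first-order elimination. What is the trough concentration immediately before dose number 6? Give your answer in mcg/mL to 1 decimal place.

1.2 mcg/mL

f = (1/2)^(τ/t½) = (1/2)^(77/23) ≈ 0.0982.
C₀ = D/Vd = 1828/165 ≈ 11.079 mcg/mL.
Before the 6th dose, 5 doses have been given. Superposition: Cmin = C₀·(f + f² + … + f^5).
≈ 11.079 × (0.0982 + 0.0096 + 0.0009 + 0.0001 + 0.0000) ≈ 11.079 × 0.1088 ≈ 1.205 mcg/mL.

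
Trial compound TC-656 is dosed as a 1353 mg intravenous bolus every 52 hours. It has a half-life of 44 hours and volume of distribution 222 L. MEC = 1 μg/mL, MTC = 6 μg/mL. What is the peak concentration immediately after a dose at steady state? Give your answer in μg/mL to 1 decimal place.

τ/t½ = 52/44 ≈ 1.1818, so fraction remaining f = (1/2)^(52/44) ≈ 0.4408.
At steady state, accumulation factor R = 1/(1 − e^(−kτ)) ≈ 1.7883.
Single-dose peak C₀ = D/Vd = 1353/222 ≈ 6.095 μg/mL.
Steady-state peak Cmax,ss = C₀·R ≈ 6.095 × 1.7883 ≈ 10.900 μg/mL.
Peak 10.9 μg/mL vs MTC 6 μg/mL: exceeds toxic threshold.

10.9 μg/mL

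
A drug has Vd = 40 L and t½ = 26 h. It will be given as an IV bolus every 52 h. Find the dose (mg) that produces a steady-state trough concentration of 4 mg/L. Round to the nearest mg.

480 mg

τ/t½ = 52/26 ≈ 2, so f = (1/2)^(52/26) ≈ 0.250000.
Cmin,ss = (D/Vd)·f/(1−f), so D = Cmin,ss·Vd·(1−f)/f.
D = 4 × 40 × (1−f)/f ≈ 4 × 40 × 3.00000 ≈ 480.00 mg.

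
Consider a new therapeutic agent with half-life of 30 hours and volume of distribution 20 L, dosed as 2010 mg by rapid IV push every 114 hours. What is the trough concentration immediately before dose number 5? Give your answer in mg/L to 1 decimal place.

7.8 mg/L

f = (1/2)^(τ/t½) = (1/2)^(114/30) ≈ 0.0718.
C₀ = D/Vd = 2010/20 ≈ 100.500 mg/L.
Before the 5th dose, 4 doses have been given. Superposition: Cmin = C₀·(f + f² + … + f^4).
≈ 100.500 × (0.0718 + 0.0052 + 0.0004 + 0.0000) ≈ 100.500 × 0.0774 ≈ 7.779 mg/L.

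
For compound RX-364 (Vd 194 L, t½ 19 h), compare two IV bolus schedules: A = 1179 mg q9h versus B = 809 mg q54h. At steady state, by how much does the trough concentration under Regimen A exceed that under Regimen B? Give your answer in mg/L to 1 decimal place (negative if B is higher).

Regimen A: f = (1/2)^(9/19) ≈ 0.7201; Cmin,ss = (1179/194)·f/(1−f) ≈ 15.635 mg/L.
Regimen B: f = (1/2)^(54/19) ≈ 0.1395; Cmin,ss = (809/194)·f/(1−f) ≈ 0.676 mg/L.
Difference ≈ 15.635 − 0.676 ≈ 14.959 mg/L.

15.0 mg/L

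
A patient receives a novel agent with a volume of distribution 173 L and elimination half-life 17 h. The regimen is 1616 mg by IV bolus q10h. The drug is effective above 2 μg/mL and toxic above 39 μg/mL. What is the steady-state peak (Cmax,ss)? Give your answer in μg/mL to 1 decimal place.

27.9 μg/mL

Over one 10-h interval, 10/17 ≈ 0.58824 half-lives elapse, leaving f ≈ 0.6652 of each dose.
At steady state, accumulation factor R = 1/(1 − e^(−kτ)) ≈ 2.9869.
Single-dose peak C₀ = D/Vd = 1616/173 ≈ 9.341 μg/mL.
Steady-state peak Cmax,ss = C₀·R ≈ 9.341 × 2.9869 ≈ 27.901 μg/mL.
Peak 27.9 μg/mL vs MTC 39 μg/mL: below toxic threshold.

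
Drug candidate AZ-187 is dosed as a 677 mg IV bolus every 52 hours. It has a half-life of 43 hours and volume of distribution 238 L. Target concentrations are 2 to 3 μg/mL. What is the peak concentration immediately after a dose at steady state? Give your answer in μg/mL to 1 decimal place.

k = ln2/t½ = ln2/43 ≈ 0.016120 h⁻¹; fraction remaining f = e^(−kτ) = e^(−0.016120×52) ≈ 0.4325.
Accumulation ratio R = 1/(1 − f) ≈ 1/0.5675 ≈ 1.7621.
Each bolus raises the concentration by D/Vd = 677/238 ≈ 2.845 μg/mL.
Cmax,ss = C₀/(1 − f) ≈ 2.845/0.5675 ≈ 5.013 μg/mL.
Peak 5.0 μg/mL vs MTC 3 μg/mL: exceeds toxic threshold.

5.0 μg/mL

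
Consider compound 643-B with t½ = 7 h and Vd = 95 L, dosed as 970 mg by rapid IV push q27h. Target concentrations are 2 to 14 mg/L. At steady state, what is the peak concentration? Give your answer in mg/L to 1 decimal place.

11.0 mg/L

k = ln2/t½ = ln2/7 ≈ 0.099021 h⁻¹; fraction remaining f = e^(−kτ) = e^(−0.099021×27) ≈ 0.0690.
At steady state, accumulation factor R = 1/(1 − e^(−kτ)) ≈ 1.0741.
Each bolus raises the concentration by D/Vd = 970/95 ≈ 10.211 mg/L.
Cmax,ss = C₀/(1 − f) ≈ 10.211/0.9310 ≈ 10.968 mg/L.
Peak 11.0 mg/L vs MTC 14 mg/L: below toxic threshold.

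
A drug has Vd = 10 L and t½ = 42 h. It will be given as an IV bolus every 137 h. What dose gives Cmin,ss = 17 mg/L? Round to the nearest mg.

1461 mg

τ/t½ = 137/42 ≈ 3.2619, so f = (1/2)^(137/42) ≈ 0.104248.
Cmin,ss = (D/Vd)·f/(1−f), so D = Cmin,ss·Vd·(1−f)/f.
D = 17 × 10 × (1−f)/f ≈ 17 × 10 × 8.59251 ≈ 1460.73 mg.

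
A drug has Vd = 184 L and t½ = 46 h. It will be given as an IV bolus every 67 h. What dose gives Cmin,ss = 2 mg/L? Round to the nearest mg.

642 mg

τ/t½ = 67/46 ≈ 1.4565, so f = (1/2)^(67/46) ≈ 0.364371.
Cmin,ss = (D/Vd)·f/(1−f), so D = Cmin,ss·Vd·(1−f)/f.
D = 2 × 184 × (1−f)/f ≈ 2 × 184 × 1.74446 ≈ 641.96 mg.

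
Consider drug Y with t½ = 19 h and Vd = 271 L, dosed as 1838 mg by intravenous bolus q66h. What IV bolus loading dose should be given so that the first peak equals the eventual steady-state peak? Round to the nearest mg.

2020 mg

f = (1/2)^(66/19) ≈ 0.090015; accumulation ratio R = 1/(1−f) ≈ 1.09892.
Loading dose to hit Cmax,ss on first dose: D_load = D_maint·R ≈ 1838 × 1.09892 ≈ 2019.81 mg.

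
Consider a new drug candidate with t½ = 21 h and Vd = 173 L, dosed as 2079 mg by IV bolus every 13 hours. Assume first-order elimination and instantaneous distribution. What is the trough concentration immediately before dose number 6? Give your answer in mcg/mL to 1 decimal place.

f = (1/2)^(τ/t½) = (1/2)^(13/21) ≈ 0.6511.
C₀ = D/Vd = 2079/173 ≈ 12.017 mcg/mL.
Before the 6th dose, 5 doses have been given. Superposition: Cmin = C₀·(f + f² + … + f^5).
≈ 12.017 × (0.6511 + 0.4239 + 0.2760 + 0.1797 + 0.1170) ≈ 12.017 × 1.6477 ≈ 19.800 mcg/mL.

19.8 mcg/mL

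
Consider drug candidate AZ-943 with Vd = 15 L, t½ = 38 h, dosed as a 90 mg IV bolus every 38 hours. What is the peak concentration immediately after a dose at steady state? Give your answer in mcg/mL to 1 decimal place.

12.0 mcg/mL

τ = 38 h = 1 half-life, so f = (1/2)^1 = 0.5.
At steady state, R = 1/(1 − 0.5) = 2/1.
Single-dose peak C₀ = D/Vd = 90/15 = 6 mcg/mL.
Steady-state peak Cmax,ss = C₀·R = 6 × 2/1 ≈ 12.000 mcg/mL.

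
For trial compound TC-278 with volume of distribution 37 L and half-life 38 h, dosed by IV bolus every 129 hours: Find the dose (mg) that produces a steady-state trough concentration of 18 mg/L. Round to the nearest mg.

6339 mg

τ/t½ = 129/38 ≈ 3.3947, so f = (1/2)^(129/38) ≈ 0.095079.
Cmin,ss = (D/Vd)·f/(1−f), so D = Cmin,ss·Vd·(1−f)/f.
D = 18 × 37 × (1−f)/f ≈ 18 × 37 × 9.51757 ≈ 6338.70 mg.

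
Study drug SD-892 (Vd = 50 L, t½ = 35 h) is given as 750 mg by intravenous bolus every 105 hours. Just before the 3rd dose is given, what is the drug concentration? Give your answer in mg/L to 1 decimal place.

2.1 mg/L

f = (1/2)^(τ/t½) = (1/2)^(105/35) ≈ 0.1250.
C₀ = D/Vd = 750/50 ≈ 15.000 mg/L.
Before the 3rd dose, 2 doses have been given. Superposition: Cmin = C₀·(f + f²).
≈ 15.000 × (0.1250 + 0.0156) ≈ 15.000 × 0.1406 ≈ 2.109 mg/L.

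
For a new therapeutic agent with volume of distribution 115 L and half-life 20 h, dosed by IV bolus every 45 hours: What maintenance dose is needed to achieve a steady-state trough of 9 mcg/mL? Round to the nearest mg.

τ/t½ = 45/20 ≈ 2.25, so f = (1/2)^(45/20) ≈ 0.210224.
Cmin,ss = (D/Vd)·f/(1−f), so D = Cmin,ss·Vd·(1−f)/f.
D = 9 × 115 × (1−f)/f ≈ 9 × 115 × 3.75683 ≈ 3888.32 mg.

3888 mg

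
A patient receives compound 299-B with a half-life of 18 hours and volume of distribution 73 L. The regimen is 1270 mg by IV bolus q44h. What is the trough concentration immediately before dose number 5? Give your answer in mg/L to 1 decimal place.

3.9 mg/L

f = (1/2)^(τ/t½) = (1/2)^(44/18) ≈ 0.1837.
C₀ = D/Vd = 1270/73 ≈ 17.397 mg/L.
Before the 5th dose, 4 doses have been given. Superposition: Cmin = C₀·(f + f² + … + f^4).
≈ 17.397 × (0.1837 + 0.0337 + 0.0062 + 0.0011) ≈ 17.397 × 0.2247 ≈ 3.909 mg/L.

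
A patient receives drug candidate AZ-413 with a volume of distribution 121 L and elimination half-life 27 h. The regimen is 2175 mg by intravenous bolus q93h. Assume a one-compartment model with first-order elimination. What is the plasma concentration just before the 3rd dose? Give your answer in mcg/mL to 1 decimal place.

f = (1/2)^(τ/t½) = (1/2)^(93/27) ≈ 0.0919.
C₀ = D/Vd = 2175/121 ≈ 17.975 mcg/mL.
Before the 3rd dose, 2 doses have been given. Superposition: Cmin = C₀·(f + f²).
≈ 17.975 × (0.0919 + 0.0084) ≈ 17.975 × 0.1003 ≈ 1.803 mcg/mL.

1.8 mcg/mL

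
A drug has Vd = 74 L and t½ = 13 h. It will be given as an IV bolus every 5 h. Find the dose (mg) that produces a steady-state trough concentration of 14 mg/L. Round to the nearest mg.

τ/t½ = 5/13 ≈ 0.38462, so f = (1/2)^(5/13) ≈ 0.765983.
Cmin,ss = (D/Vd)·f/(1−f), so D = Cmin,ss·Vd·(1−f)/f.
D = 14 × 74 × (1−f)/f ≈ 14 × 74 × 0.30551 ≈ 316.51 mg.

317 mg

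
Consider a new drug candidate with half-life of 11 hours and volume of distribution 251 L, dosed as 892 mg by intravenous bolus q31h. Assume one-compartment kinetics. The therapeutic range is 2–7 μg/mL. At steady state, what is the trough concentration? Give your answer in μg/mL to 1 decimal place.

0.6 μg/mL

Over one 31-h interval, 31/11 ≈ 2.8182 half-lives elapse, leaving f ≈ 0.1418 of each dose.
Each bolus raises the concentration by D/Vd = 892/251 ≈ 3.554 μg/mL.
Steady-state trough Cmin,ss = C₀·f/(1−f) ≈ 3.554 × 0.1418/0.8582 ≈ 0.587 μg/mL.
Trough 0.6 μg/mL vs MEC 2 μg/mL: subtherapeutic.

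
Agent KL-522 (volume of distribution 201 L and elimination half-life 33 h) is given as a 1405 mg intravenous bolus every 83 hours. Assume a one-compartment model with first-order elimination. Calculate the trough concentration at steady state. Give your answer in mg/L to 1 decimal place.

1.5 mg/L

k = ln2/t½ = ln2/33 ≈ 0.021004 h⁻¹; fraction remaining f = e^(−kτ) = e^(−0.021004×83) ≈ 0.1749.
Each bolus raises the concentration by D/Vd = 1405/201 ≈ 6.990 mg/L.
Steady-state trough Cmin,ss = C₀·f/(1−f) ≈ 6.990 × 0.1749/0.8251 ≈ 1.482 mg/L.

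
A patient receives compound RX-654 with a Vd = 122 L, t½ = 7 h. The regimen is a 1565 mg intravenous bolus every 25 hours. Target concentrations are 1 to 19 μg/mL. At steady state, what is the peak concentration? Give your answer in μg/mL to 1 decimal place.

14.0 μg/mL

k = ln2/t½ = ln2/7 ≈ 0.099021 h⁻¹; fraction remaining f = e^(−kτ) = e^(−0.099021×25) ≈ 0.0841.
At steady state, accumulation factor R = 1/(1 − e^(−kτ)) ≈ 1.0918.
Single-dose peak C₀ = D/Vd = 1565/122 ≈ 12.828 μg/mL.
Cmax,ss = C₀/(1 − f) ≈ 12.828/0.9159 ≈ 14.006 μg/mL.
Peak 14.0 μg/mL vs MTC 19 μg/mL: below toxic threshold.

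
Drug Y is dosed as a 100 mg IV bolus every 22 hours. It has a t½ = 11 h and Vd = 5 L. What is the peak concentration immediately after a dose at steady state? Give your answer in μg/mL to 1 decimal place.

26.7 μg/mL

The dosing interval is 2 half-lives, so f = 2^(−2) = 0.25.
Accumulation ratio R = 1/(1 − f) = 1/0.75 = 4/3.
Single-dose peak C₀ = D/Vd = 100/5 = 20 μg/mL.
Steady-state peak Cmax,ss = C₀·R = 20 × 4/3 ≈ 26.667 μg/mL.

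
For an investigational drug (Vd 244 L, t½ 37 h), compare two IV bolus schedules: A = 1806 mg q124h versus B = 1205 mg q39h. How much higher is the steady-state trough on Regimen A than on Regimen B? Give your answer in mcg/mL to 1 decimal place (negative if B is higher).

Regimen A: f = (1/2)^(124/37) ≈ 0.0980; Cmin,ss = (1806/244)·f/(1−f) ≈ 0.804 mcg/mL.
Regimen B: f = (1/2)^(39/37) ≈ 0.4816; Cmin,ss = (1205/244)·f/(1−f) ≈ 4.588 mcg/mL.
Difference ≈ 0.804 − 4.588 ≈ -3.784 mcg/mL.

-3.8 mcg/mL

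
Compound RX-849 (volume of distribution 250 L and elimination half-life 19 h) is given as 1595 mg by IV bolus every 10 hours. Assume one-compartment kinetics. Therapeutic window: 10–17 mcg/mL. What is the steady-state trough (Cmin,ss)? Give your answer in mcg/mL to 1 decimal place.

k = ln2/t½ = ln2/19 ≈ 0.036481 h⁻¹; fraction remaining f = e^(−kτ) = e^(−0.036481×10) ≈ 0.6943.
At steady state, accumulation factor R = 1/(1 − e^(−kτ)) ≈ 3.2712.
Single-dose peak C₀ = D/Vd = 1595/250 ≈ 6.380 mcg/mL.
Cmax,ss = C₀/(1 − f) ≈ 6.380/0.3057 ≈ 20.870 mcg/mL.
One interval later, Cmin,ss = Cmax,ss·e^(−kτ) ≈ 20.870 × 0.6943 ≈ 14.490 mcg/mL.
Trough 14.5 mcg/mL vs MEC 10 mcg/mL: adequate.

14.5 mcg/mL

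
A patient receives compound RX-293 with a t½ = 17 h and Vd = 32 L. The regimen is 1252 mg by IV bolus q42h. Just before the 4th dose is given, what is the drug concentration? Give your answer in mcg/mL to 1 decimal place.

f = (1/2)^(τ/t½) = (1/2)^(42/17) ≈ 0.1804.
C₀ = D/Vd = 1252/32 ≈ 39.125 mcg/mL.
Before the 4th dose, 3 doses have been given. Superposition: Cmin = C₀·(f + f² + … + f^3).
≈ 39.125 × (0.1804 + 0.0325 + 0.0059) ≈ 39.125 × 0.2188 ≈ 8.561 mcg/mL.

8.6 mcg/mL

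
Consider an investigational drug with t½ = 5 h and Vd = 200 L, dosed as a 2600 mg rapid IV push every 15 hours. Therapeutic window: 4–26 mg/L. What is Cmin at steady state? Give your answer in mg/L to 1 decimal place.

1.9 mg/L

The dosing interval is 3 half-lives, so f = 2^(−3) = 0.125.
Accumulation ratio R = 1/(1 − f) = 1/0.875 = 8/7.
Single-dose peak C₀ = D/Vd = 2600/200 = 13 mg/L.
Steady-state peak Cmax,ss = C₀·R = 13 × 8/7 ≈ 14.857 mg/L.
Steady-state trough Cmin,ss = Cmax,ss·f ≈ 14.857 × 0.125 ≈ 1.857 mg/L.
Trough 1.9 mg/L vs MEC 4 mg/L: subtherapeutic.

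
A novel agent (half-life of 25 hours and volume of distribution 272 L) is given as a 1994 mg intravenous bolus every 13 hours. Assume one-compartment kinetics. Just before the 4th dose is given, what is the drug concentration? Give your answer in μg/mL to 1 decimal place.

11.2 μg/mL

f = (1/2)^(τ/t½) = (1/2)^(13/25) ≈ 0.6974.
C₀ = D/Vd = 1994/272 ≈ 7.331 μg/mL.
Before the 4th dose, 3 doses have been given. Superposition: Cmin = C₀·(f + f² + … + f^3).
≈ 7.331 × (0.6974 + 0.4864 + 0.3392) ≈ 7.331 × 1.5230 ≈ 11.165 μg/mL.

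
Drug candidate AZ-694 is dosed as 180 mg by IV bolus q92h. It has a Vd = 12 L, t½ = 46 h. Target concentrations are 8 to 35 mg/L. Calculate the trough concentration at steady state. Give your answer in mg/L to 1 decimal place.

5.0 mg/L

The dosing interval is 2 half-lives, so f = 2^(−2) = 0.25.
At steady state, R = 1/(1 − 0.25) = 4/3.
Single-dose peak C₀ = D/Vd = 180/12 = 15 mg/L.
Steady-state peak Cmax,ss = C₀·R = 15 × 4/3 ≈ 20.000 mg/L.
Steady-state trough Cmin,ss = Cmax,ss·f ≈ 20.000 × 0.25 ≈ 5.000 mg/L.
Trough 5.0 mg/L vs MEC 8 mg/L: subtherapeutic.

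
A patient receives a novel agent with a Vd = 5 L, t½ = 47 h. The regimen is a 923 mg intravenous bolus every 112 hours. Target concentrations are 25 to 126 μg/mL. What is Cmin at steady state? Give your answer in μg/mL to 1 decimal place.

43.8 μg/mL

k = ln2/t½ = ln2/47 ≈ 0.014748 h⁻¹; fraction remaining f = e^(−kτ) = e^(−0.014748×112) ≈ 0.1917.
At steady state, accumulation factor R = 1/(1 − e^(−kτ)) ≈ 1.2372.
Each bolus raises the concentration by D/Vd = 923/5 ≈ 184.600 μg/mL.
Steady-state peak Cmax,ss = C₀·R ≈ 184.600 × 1.2372 ≈ 228.387 μg/mL.
One interval later, Cmin,ss = Cmax,ss·e^(−kτ) ≈ 228.387 × 0.1917 ≈ 43.782 μg/mL.
Trough 43.8 μg/mL vs MEC 25 μg/mL: adequate.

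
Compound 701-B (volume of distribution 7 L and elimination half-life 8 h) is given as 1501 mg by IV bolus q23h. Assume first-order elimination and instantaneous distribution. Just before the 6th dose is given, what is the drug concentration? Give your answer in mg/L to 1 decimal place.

f = (1/2)^(τ/t½) = (1/2)^(23/8) ≈ 0.1363.
C₀ = D/Vd = 1501/7 ≈ 214.429 mg/L.
Before the 6th dose, 5 doses have been given. Superposition: Cmin = C₀·(f + f² + … + f^5).
≈ 214.429 × (0.1363 + 0.0186 + 0.0025 + 0.0003 + 0.0000) ≈ 214.429 × 0.1577 ≈ 33.815 mg/L.

33.8 mg/L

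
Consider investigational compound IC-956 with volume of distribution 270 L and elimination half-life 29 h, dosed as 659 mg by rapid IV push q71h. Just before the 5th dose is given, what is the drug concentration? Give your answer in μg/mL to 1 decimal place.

0.5 μg/mL

f = (1/2)^(τ/t½) = (1/2)^(71/29) ≈ 0.1832.
C₀ = D/Vd = 659/270 ≈ 2.441 μg/mL.
Before the 5th dose, 4 doses have been given. Superposition: Cmin = C₀·(f + f² + … + f^4).
≈ 2.441 × (0.1832 + 0.0336 + 0.0061 + 0.0011) ≈ 2.441 × 0.2240 ≈ 0.547 μg/mL.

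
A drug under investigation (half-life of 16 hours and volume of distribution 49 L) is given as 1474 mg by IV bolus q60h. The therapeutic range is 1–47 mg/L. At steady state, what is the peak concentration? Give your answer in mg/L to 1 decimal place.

τ/t½ = 60/16 ≈ 3.75, so fraction remaining f = (1/2)^(60/16) ≈ 0.0743.
Accumulation ratio R = 1/(1 − f) ≈ 1/0.9257 ≈ 1.0803.
Each bolus raises the concentration by D/Vd = 1474/49 ≈ 30.082 mg/L.
Steady-state peak Cmax,ss = C₀·R ≈ 30.082 × 1.0803 ≈ 32.498 mg/L.
Peak 32.5 mg/L vs MTC 47 mg/L: below toxic threshold.

32.5 mg/L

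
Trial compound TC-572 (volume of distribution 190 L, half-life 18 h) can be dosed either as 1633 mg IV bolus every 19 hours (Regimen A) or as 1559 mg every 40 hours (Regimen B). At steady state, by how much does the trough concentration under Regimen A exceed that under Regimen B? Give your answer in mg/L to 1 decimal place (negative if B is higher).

5.7 mg/L

Regimen A: f = (1/2)^(19/18) ≈ 0.4811; Cmin,ss = (1633/190)·f/(1−f) ≈ 7.969 mg/L.
Regimen B: f = (1/2)^(40/18) ≈ 0.2143; Cmin,ss = (1559/190)·f/(1−f) ≈ 2.238 mg/L.
Difference ≈ 7.969 − 2.238 ≈ 5.731 mg/L.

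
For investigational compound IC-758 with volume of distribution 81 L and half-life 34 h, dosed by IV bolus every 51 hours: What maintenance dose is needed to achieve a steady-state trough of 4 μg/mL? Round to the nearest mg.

τ/t½ = 51/34 ≈ 1.5, so f = (1/2)^(51/34) ≈ 0.353553.
Cmin,ss = (D/Vd)·f/(1−f), so D = Cmin,ss·Vd·(1−f)/f.
D = 4 × 81 × (1−f)/f ≈ 4 × 81 × 1.82843 ≈ 592.41 mg.

592 mg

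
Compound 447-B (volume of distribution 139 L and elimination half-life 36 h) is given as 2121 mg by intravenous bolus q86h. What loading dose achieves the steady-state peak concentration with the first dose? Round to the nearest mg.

f = (1/2)^(86/36) ≈ 0.190929; accumulation ratio R = 1/(1−f) ≈ 1.23599.
Loading dose to hit Cmax,ss on first dose: D_load = D_maint·R ≈ 2121 × 1.23599 ≈ 2621.53 mg.

2622 mg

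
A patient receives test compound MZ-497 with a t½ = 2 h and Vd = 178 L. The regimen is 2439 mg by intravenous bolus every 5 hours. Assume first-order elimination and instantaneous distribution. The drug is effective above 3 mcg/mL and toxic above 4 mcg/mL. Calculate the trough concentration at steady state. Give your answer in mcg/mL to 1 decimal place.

2.9 mcg/mL

k = ln2/t½ = ln2/2 ≈ 0.346574 h⁻¹; fraction remaining f = e^(−kτ) = e^(−0.346574×5) ≈ 0.1768.
At steady state, accumulation factor R = 1/(1 − e^(−kτ)) ≈ 1.2148.
Each bolus raises the concentration by D/Vd = 2439/178 ≈ 13.702 mcg/mL.
Steady-state peak Cmax,ss = C₀·R ≈ 13.702 × 1.2148 ≈ 16.645 mcg/mL.
Steady-state trough Cmin,ss = Cmax,ss·f ≈ 16.645 × 0.1768 ≈ 2.943 mcg/mL.
Trough 2.9 mcg/mL vs MEC 3 mcg/mL: subtherapeutic.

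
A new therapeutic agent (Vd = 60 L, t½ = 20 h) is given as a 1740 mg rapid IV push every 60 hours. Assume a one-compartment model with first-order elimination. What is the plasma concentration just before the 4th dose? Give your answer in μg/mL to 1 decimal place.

f = (1/2)^(τ/t½) = (1/2)^(60/20) ≈ 0.1250.
C₀ = D/Vd = 1740/60 ≈ 29.000 μg/mL.
Before the 4th dose, 3 doses have been given. Superposition: Cmin = C₀·(f + f² + … + f^3).
≈ 29.000 × (0.1250 + 0.0156 + 0.0020) ≈ 29.000 × 0.1426 ≈ 4.135 μg/mL.

4.1 μg/mL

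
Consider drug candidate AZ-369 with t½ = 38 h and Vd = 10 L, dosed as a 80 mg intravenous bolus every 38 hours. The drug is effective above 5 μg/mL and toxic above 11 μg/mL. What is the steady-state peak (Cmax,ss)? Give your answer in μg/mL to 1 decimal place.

The dosing interval is 1 half-life, so f = 2^(−1) = 0.5.
At steady state, R = 1/(1 − 0.5) = 2/1.
Single-dose peak C₀ = D/Vd = 80/10 = 8 μg/mL.
Steady-state peak Cmax,ss = C₀·R = 8 × 2/1 ≈ 16.000 μg/mL.
Peak 16.0 μg/mL vs MTC 11 μg/mL: exceeds toxic threshold.

16.0 μg/mL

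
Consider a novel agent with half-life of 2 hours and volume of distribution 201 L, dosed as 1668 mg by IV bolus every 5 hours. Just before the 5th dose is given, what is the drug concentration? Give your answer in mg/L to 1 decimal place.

f = (1/2)^(τ/t½) = (1/2)^(5/2) ≈ 0.1768.
C₀ = D/Vd = 1668/201 ≈ 8.299 mg/L.
Before the 5th dose, 4 doses have been given. Superposition: Cmin = C₀·(f + f² + … + f^4).
≈ 8.299 × (0.1768 + 0.0313 + 0.0055 + 0.0010) ≈ 8.299 × 0.2146 ≈ 1.781 mg/L.

1.8 mg/L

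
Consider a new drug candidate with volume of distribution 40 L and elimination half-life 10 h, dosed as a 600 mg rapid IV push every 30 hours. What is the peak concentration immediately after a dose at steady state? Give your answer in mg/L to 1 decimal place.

The dosing interval is 3 half-lives, so f = 2^(−3) = 0.125.
At steady state, R = 1/(1 − 0.125) = 8/7.
Single-dose peak C₀ = D/Vd = 600/40 = 15 mg/L.
Steady-state peak Cmax,ss = C₀·R = 15 × 8/7 ≈ 17.143 mg/L.

17.1 mg/L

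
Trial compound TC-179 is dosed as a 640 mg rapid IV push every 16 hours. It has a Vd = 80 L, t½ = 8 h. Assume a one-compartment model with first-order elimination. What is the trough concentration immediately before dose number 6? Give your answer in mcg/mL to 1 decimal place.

f = (1/2)^(τ/t½) = (1/2)^(16/8) ≈ 0.2500.
C₀ = D/Vd = 640/80 ≈ 8.000 mcg/mL.
Before the 6th dose, 5 doses have been given. Superposition: Cmin = C₀·(f + f² + … + f^5).
≈ 8.000 × (0.2500 + 0.0625 + 0.0156 + 0.0039 + 0.0010) ≈ 8.000 × 0.3330 ≈ 2.664 mcg/mL.

2.7 mcg/mL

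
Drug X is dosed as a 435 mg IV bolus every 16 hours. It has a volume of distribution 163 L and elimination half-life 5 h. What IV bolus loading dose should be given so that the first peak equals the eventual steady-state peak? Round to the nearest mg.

f = (1/2)^(16/5) ≈ 0.108819; accumulation ratio R = 1/(1−f) ≈ 1.12211.
Loading dose to hit Cmax,ss on first dose: D_load = D_maint·R ≈ 435 × 1.12211 ≈ 488.12 mg.

488 mg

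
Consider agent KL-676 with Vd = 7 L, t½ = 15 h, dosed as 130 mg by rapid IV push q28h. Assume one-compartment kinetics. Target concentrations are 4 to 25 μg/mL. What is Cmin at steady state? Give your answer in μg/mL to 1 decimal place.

7.0 μg/mL

Over one 28-h interval, 28/15 ≈ 1.8667 half-lives elapse, leaving f ≈ 0.2742 of each dose.
Each bolus raises the concentration by D/Vd = 130/7 ≈ 18.571 μg/mL.
Steady-state trough Cmin,ss = C₀·f/(1−f) ≈ 18.571 × 0.2742/0.7258 ≈ 7.016 μg/mL.
Trough 7.0 μg/mL vs MEC 4 μg/mL: adequate.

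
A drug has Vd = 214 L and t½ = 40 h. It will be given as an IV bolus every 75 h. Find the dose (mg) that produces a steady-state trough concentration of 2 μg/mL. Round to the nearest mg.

τ/t½ = 75/40 ≈ 1.875, so f = (1/2)^(75/40) ≈ 0.272627.
Cmin,ss = (D/Vd)·f/(1−f), so D = Cmin,ss·Vd·(1−f)/f.
D = 2 × 214 × (1−f)/f ≈ 2 × 214 × 2.66802 ≈ 1141.91 mg.

1142 mg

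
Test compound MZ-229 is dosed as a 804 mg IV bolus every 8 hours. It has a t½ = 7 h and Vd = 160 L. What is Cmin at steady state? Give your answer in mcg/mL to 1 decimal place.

k = ln2/t½ = ln2/7 ≈ 0.099021 h⁻¹; fraction remaining f = e^(−kτ) = e^(−0.099021×8) ≈ 0.4529.
Each bolus raises the concentration by D/Vd = 804/160 ≈ 5.025 mcg/mL.
Steady-state trough Cmin,ss = C₀·f/(1−f) ≈ 5.025 × 0.4529/0.5471 ≈ 4.160 mcg/mL.

4.2 mcg/mL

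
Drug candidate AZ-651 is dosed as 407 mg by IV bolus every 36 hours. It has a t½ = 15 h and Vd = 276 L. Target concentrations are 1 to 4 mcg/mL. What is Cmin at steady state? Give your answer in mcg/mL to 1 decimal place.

0.3 mcg/mL

k = ln2/t½ = ln2/15 ≈ 0.046210 h⁻¹; fraction remaining f = e^(−kτ) = e^(−0.046210×36) ≈ 0.1895.
Accumulation ratio R = 1/(1 − f) ≈ 1/0.8105 ≈ 1.2338.
Each bolus raises the concentration by D/Vd = 407/276 ≈ 1.475 mcg/mL.
Steady-state peak Cmax,ss = C₀·R ≈ 1.475 × 1.2338 ≈ 1.820 mcg/mL.
One interval later, Cmin,ss = Cmax,ss·e^(−kτ) ≈ 1.820 × 0.1895 ≈ 0.345 mcg/mL.
Trough 0.3 mcg/mL vs MEC 1 mcg/mL: subtherapeutic.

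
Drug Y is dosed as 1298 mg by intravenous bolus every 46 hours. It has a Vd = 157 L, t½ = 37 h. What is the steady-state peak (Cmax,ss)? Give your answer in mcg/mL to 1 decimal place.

14.3 mcg/mL

τ/t½ = 46/37 ≈ 1.2432, so fraction remaining f = (1/2)^(46/37) ≈ 0.4224.
Accumulation ratio R = 1/(1 − f) ≈ 1/0.5776 ≈ 1.7313.
Each bolus raises the concentration by D/Vd = 1298/157 ≈ 8.268 mcg/mL.
Steady-state peak Cmax,ss = C₀·R ≈ 8.268 × 1.7313 ≈ 14.314 mcg/mL.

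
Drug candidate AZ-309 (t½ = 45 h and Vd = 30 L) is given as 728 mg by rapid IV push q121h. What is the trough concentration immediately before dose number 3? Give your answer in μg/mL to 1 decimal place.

4.3 μg/mL

f = (1/2)^(τ/t½) = (1/2)^(121/45) ≈ 0.1551.
C₀ = D/Vd = 728/30 ≈ 24.267 μg/mL.
Before the 3rd dose, 2 doses have been given. Superposition: Cmin = C₀·(f + f²).
≈ 24.267 × (0.1551 + 0.0241) ≈ 24.267 × 0.1792 ≈ 4.349 μg/mL.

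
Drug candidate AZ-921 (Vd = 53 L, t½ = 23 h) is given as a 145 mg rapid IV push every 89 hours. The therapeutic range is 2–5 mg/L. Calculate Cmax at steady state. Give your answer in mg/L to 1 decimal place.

2.9 mg/L

τ/t½ = 89/23 ≈ 3.8696, so fraction remaining f = (1/2)^(89/23) ≈ 0.0684.
At steady state, accumulation factor R = 1/(1 − e^(−kτ)) ≈ 1.0734.
Each bolus raises the concentration by D/Vd = 145/53 ≈ 2.736 mg/L.
Steady-state peak Cmax,ss = C₀·R ≈ 2.736 × 1.0734 ≈ 2.937 mg/L.
Peak 2.9 mg/L vs MTC 5 mg/L: below toxic threshold.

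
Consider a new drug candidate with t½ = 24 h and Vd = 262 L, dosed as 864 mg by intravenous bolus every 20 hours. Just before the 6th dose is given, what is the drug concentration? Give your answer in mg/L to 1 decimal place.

4.0 mg/L

f = (1/2)^(τ/t½) = (1/2)^(20/24) ≈ 0.5612.
C₀ = D/Vd = 864/262 ≈ 3.298 mg/L.
Before the 6th dose, 5 doses have been given. Superposition: Cmin = C₀·(f + f² + … + f^5).
≈ 3.298 × (0.5612 + 0.3149 + 0.1767 + 0.0992 + 0.0557) ≈ 3.298 × 1.2077 ≈ 3.983 mg/L.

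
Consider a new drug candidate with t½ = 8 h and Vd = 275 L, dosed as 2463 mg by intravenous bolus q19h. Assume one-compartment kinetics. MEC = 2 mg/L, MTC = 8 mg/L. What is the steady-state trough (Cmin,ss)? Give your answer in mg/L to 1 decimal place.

τ/t½ = 19/8 ≈ 2.375, so fraction remaining f = (1/2)^(19/8) ≈ 0.1928.
Each bolus raises the concentration by D/Vd = 2463/275 ≈ 8.956 mg/L.
Steady-state trough Cmin,ss = C₀·f/(1−f) ≈ 8.956 × 0.1928/0.8072 ≈ 2.139 mg/L.
Trough 2.1 mg/L vs MEC 2 mg/L: adequate.

2.1 mg/L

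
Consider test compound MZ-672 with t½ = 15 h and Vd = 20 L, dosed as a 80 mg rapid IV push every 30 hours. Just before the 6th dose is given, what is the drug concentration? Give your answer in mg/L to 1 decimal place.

1.3 mg/L

f = (1/2)^(τ/t½) = (1/2)^(30/15) ≈ 0.2500.
C₀ = D/Vd = 80/20 ≈ 4.000 mg/L.
Before the 6th dose, 5 doses have been given. Superposition: Cmin = C₀·(f + f² + … + f^5).
≈ 4.000 × (0.2500 + 0.0625 + 0.0156 + 0.0039 + 0.0010) ≈ 4.000 × 0.3330 ≈ 1.332 mg/L.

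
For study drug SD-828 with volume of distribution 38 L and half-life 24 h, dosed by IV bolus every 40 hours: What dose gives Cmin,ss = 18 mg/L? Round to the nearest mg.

τ/t½ = 40/24 ≈ 1.6667, so f = (1/2)^(40/24) ≈ 0.314980.
Cmin,ss = (D/Vd)·f/(1−f), so D = Cmin,ss·Vd·(1−f)/f.
D = 18 × 38 × (1−f)/f ≈ 18 × 38 × 2.17480 ≈ 1487.56 mg.

1488 mg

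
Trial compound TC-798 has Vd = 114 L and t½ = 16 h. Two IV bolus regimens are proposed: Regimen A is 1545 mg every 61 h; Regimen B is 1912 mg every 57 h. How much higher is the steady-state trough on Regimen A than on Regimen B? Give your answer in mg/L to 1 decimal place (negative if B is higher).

Regimen A: f = (1/2)^(61/16) ≈ 0.0712; Cmin,ss = (1545/114)·f/(1−f) ≈ 1.039 mg/L.
Regimen B: f = (1/2)^(57/16) ≈ 0.0846; Cmin,ss = (1912/114)·f/(1−f) ≈ 1.550 mg/L.
Difference ≈ 1.039 − 1.550 ≈ -0.511 mg/L.

-0.5 mg/L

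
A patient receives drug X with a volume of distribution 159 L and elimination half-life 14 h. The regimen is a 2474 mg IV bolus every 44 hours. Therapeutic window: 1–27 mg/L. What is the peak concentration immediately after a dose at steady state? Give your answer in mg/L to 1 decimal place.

τ/t½ = 44/14 ≈ 3.1429, so fraction remaining f = (1/2)^(44/14) ≈ 0.1132.
Accumulation ratio R = 1/(1 − f) ≈ 1/0.8868 ≈ 1.1276.
Each bolus raises the concentration by D/Vd = 2474/159 ≈ 15.560 mg/L.
Cmax,ss = C₀/(1 − f) ≈ 15.560/0.8868 ≈ 17.546 mg/L.
Peak 17.5 mg/L vs MTC 27 mg/L: below toxic threshold.

17.5 mg/L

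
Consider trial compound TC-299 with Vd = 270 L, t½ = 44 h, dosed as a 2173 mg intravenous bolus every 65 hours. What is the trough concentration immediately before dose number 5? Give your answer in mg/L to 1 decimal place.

4.4 mg/L

f = (1/2)^(τ/t½) = (1/2)^(65/44) ≈ 0.3592.
C₀ = D/Vd = 2173/270 ≈ 8.048 mg/L.
Before the 5th dose, 4 doses have been given. Superposition: Cmin = C₀·(f + f² + … + f^4).
≈ 8.048 × (0.3592 + 0.1290 + 0.0463 + 0.0166) ≈ 8.048 × 0.5511 ≈ 4.435 mg/L.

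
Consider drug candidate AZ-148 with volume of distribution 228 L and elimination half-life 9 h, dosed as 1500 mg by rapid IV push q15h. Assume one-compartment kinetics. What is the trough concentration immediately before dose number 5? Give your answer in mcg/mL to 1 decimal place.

f = (1/2)^(τ/t½) = (1/2)^(15/9) ≈ 0.3150.
C₀ = D/Vd = 1500/228 ≈ 6.579 mcg/mL.
Before the 5th dose, 4 doses have been given. Superposition: Cmin = C₀·(f + f² + … + f^4).
≈ 6.579 × (0.3150 + 0.0992 + 0.0313 + 0.0098) ≈ 6.579 × 0.4553 ≈ 2.995 mcg/mL.

3.0 mcg/mL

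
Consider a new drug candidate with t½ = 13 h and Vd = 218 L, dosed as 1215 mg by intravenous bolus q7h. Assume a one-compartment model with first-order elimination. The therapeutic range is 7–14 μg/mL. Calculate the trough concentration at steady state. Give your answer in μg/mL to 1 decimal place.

k = ln2/t½ = ln2/13 ≈ 0.053319 h⁻¹; fraction remaining f = e^(−kτ) = e^(−0.053319×7) ≈ 0.6885.
At steady state, accumulation factor R = 1/(1 − e^(−kτ)) ≈ 3.2103.
Single-dose peak C₀ = D/Vd = 1215/218 ≈ 5.573 μg/mL.
Steady-state peak Cmax,ss = C₀·R ≈ 5.573 × 3.2103 ≈ 17.891 μg/mL.
Steady-state trough Cmin,ss = Cmax,ss·f ≈ 17.891 × 0.6885 ≈ 12.318 μg/mL.
Trough 12.3 μg/mL vs MEC 7 μg/mL: adequate.

12.3 μg/mL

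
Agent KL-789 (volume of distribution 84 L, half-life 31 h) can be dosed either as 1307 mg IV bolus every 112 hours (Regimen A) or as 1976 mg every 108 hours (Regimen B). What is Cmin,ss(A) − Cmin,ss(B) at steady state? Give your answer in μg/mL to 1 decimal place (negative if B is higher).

Regimen A: f = (1/2)^(112/31) ≈ 0.0817; Cmin,ss = (1307/84)·f/(1−f) ≈ 1.384 μg/mL.
Regimen B: f = (1/2)^(108/31) ≈ 0.0894; Cmin,ss = (1976/84)·f/(1−f) ≈ 2.309 μg/mL.
Difference ≈ 1.384 − 2.309 ≈ -0.925 μg/mL.

-0.9 μg/mL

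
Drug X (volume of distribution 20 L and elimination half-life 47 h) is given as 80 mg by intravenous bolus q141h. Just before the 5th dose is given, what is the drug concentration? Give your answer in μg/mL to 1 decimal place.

f = (1/2)^(τ/t½) = (1/2)^(141/47) ≈ 0.1250.
C₀ = D/Vd = 80/20 ≈ 4.000 μg/mL.
Before the 5th dose, 4 doses have been given. Superposition: Cmin = C₀·(f + f² + … + f^4).
≈ 4.000 × (0.1250 + 0.0156 + 0.0020 + 0.0002) ≈ 4.000 × 0.1428 ≈ 0.571 μg/mL.

0.6 μg/mL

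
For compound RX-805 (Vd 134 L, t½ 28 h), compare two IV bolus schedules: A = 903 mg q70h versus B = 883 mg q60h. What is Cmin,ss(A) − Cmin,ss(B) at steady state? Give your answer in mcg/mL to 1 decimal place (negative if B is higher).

Regimen A: f = (1/2)^(70/28) ≈ 0.1768; Cmin,ss = (903/134)·f/(1−f) ≈ 1.447 mcg/mL.
Regimen B: f = (1/2)^(60/28) ≈ 0.2264; Cmin,ss = (883/134)·f/(1−f) ≈ 1.928 mcg/mL.
Difference ≈ 1.447 − 1.928 ≈ -0.481 mcg/mL.

-0.5 mcg/mL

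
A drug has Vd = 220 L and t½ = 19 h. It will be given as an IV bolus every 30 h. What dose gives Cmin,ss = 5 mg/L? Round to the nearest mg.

2186 mg

τ/t½ = 30/19 ≈ 1.5789, so f = (1/2)^(30/19) ≈ 0.334726.
Cmin,ss = (D/Vd)·f/(1−f), so D = Cmin,ss·Vd·(1−f)/f.
D = 5 × 220 × (1−f)/f ≈ 5 × 220 × 1.98752 ≈ 2186.27 mg.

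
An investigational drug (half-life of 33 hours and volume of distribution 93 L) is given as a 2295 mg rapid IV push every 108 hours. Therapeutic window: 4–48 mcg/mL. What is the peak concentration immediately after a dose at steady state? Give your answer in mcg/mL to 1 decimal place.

27.5 mcg/mL

Over one 108-h interval, 108/33 ≈ 3.2727 half-lives elapse, leaving f ≈ 0.1035 of each dose.
At steady state, accumulation factor R = 1/(1 − e^(−kτ)) ≈ 1.1154.
Each bolus raises the concentration by D/Vd = 2295/93 ≈ 24.677 mcg/mL.
Steady-state peak Cmax,ss = C₀·R ≈ 24.677 × 1.1154 ≈ 27.525 mcg/mL.
Peak 27.5 mcg/mL vs MTC 48 mcg/mL: below toxic threshold.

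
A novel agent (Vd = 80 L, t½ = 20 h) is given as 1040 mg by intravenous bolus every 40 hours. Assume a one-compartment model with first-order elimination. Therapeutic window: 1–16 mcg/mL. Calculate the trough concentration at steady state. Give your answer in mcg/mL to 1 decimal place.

The dosing interval is 2 half-lives, so f = 2^(−2) = 0.25.
At steady state, R = 1/(1 − 0.25) = 4/3.
Single-dose peak C₀ = D/Vd = 1040/80 = 13 mcg/mL.
Steady-state peak Cmax,ss = C₀·R = 13 × 4/3 ≈ 17.333 mcg/mL.
Steady-state trough Cmin,ss = Cmax,ss·f ≈ 17.333 × 0.25 ≈ 4.333 mcg/mL.
Trough 4.3 mcg/mL vs MEC 1 mcg/mL: adequate.

4.3 mcg/mL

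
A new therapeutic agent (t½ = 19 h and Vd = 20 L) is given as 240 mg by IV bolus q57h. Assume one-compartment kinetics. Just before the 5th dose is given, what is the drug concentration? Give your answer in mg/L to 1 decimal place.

f = (1/2)^(τ/t½) = (1/2)^(57/19) ≈ 0.1250.
C₀ = D/Vd = 240/20 ≈ 12.000 mg/L.
Before the 5th dose, 4 doses have been given. Superposition: Cmin = C₀·(f + f² + … + f^4).
≈ 12.000 × (0.1250 + 0.0156 + 0.0020 + 0.0002) ≈ 12.000 × 0.1428 ≈ 1.714 mg/L.

1.7 mg/L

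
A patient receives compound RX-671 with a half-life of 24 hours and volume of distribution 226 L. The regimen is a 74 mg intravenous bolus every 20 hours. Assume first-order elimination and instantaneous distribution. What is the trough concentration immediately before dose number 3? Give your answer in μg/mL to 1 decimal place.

f = (1/2)^(τ/t½) = (1/2)^(20/24) ≈ 0.5612.
C₀ = D/Vd = 74/226 ≈ 0.327 μg/mL.
Before the 3rd dose, 2 doses have been given. Superposition: Cmin = C₀·(f + f²).
≈ 0.327 × (0.5612 + 0.3149) ≈ 0.327 × 0.8761 ≈ 0.286 μg/mL.

0.3 μg/mL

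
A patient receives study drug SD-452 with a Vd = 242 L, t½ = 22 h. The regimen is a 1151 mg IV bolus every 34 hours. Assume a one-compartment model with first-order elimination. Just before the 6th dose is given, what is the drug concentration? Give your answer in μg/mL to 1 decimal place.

f = (1/2)^(τ/t½) = (1/2)^(34/22) ≈ 0.3426.
C₀ = D/Vd = 1151/242 ≈ 4.756 μg/mL.
Before the 6th dose, 5 doses have been given. Superposition: Cmin = C₀·(f + f² + … + f^5).
≈ 4.756 × (0.3426 + 0.1174 + 0.0402 + 0.0138 + 0.0047) ≈ 4.756 × 0.5187 ≈ 2.467 μg/mL.

2.5 μg/mL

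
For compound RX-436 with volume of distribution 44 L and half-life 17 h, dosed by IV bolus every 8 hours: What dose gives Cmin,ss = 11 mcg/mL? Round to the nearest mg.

187 mg

τ/t½ = 8/17 ≈ 0.47059, so f = (1/2)^(8/17) ≈ 0.721670.
Cmin,ss = (D/Vd)·f/(1−f), so D = Cmin,ss·Vd·(1−f)/f.
D = 11 × 44 × (1−f)/f ≈ 11 × 44 × 0.38567 ≈ 186.66 mg.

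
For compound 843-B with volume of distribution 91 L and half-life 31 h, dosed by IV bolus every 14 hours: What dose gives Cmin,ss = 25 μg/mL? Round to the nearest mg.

τ/t½ = 14/31 ≈ 0.45161, so f = (1/2)^(14/31) ≈ 0.731225.
Cmin,ss = (D/Vd)·f/(1−f), so D = Cmin,ss·Vd·(1−f)/f.
D = 25 × 91 × (1−f)/f ≈ 25 × 91 × 0.36757 ≈ 836.22 mg.

836 mg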